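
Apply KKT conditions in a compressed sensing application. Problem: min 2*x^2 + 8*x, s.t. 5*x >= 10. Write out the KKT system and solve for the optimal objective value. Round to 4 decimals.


Step 1: Try lambda = 0 (constraint inactive).
x_unc = -8/(2*2) = -2.0
Check: 5*-2.0 = -10.0 < 10 -- violated!
Step 2: Constraint must be active: 5*x = 10
x* = 10/5 = 2.0
lambda = (2*2*2.0 + 8)/5 = 3.2
Step 3: Compute optimal value.
f(x*) = 2*2.0^2 + 8*2.0 = 24.0


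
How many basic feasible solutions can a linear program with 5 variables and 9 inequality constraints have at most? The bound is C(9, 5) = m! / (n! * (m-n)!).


Each vertex corresponds to some choice of n active constraints out of m, so the number of vertices is at most C(m, n) = m! / (n!(m-n)!).
m = 9, n = 5
Numerator: 9 * 8 * 7 * 6 * 5
Denominator: 5! = 120
C(9, 5) = 126


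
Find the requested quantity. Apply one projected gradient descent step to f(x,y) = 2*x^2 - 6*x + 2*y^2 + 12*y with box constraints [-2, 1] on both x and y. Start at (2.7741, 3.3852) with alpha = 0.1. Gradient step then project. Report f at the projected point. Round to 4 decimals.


Step 1: Compute gradient at (2.7741, 3.3852).
grad_x = 2*2*2.7741 - 6 = 5.0964
grad_y = 2*2*3.3852 + 12 = 25.5408
Step 2: Gradient step.
x_raw = 2.7741 - 0.1*5.0964 = 2.2645
y_raw = 3.3852 - 0.1*25.5408 = 0.8311
Step 3: Project onto [-2, 1].
x_proj = clip(2.2645) = 1.0
y_proj = clip(0.8311) = 0.8311
Step 4: Evaluate f.
f(1.0, 0.8311) = 7.355


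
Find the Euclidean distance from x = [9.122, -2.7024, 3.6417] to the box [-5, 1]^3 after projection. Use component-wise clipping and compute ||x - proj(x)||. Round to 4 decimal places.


Project each component onto [-5, 1].
clip(9.122) = 1.0, clip(-2.7024) = -2.7024, clip(3.6417) = 1.0
Projection = [1.0, -2.7024, 1.0]
Squared diffs: [65.9669, 0.0, 6.9786]
Distance = sqrt(72.9455) = 8.5408


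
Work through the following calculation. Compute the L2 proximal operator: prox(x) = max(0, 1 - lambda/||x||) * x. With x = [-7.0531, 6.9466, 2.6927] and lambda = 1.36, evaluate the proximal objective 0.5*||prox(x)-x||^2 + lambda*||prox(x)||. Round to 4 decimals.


Step 1: Compute ||x||.
||x|| = 10.2592
Step 2: Compute scaling factor.
scale = max(0, 1 - 1.36/10.2592) = 0.8674
Step 3: prox(x) = [-6.1181, 6.0257, 2.3357]
||prox(x)|| = 8.8992
Step 4: Proximal objective.
0.5*||prox-x||^2 = 0.9248
lambda*||prox|| = 12.1029
Total = 13.0278


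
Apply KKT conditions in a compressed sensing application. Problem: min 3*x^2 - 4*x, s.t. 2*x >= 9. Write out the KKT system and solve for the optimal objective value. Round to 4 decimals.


Step 1: Try lambda = 0 (constraint inactive).
x_unc = 4/(2*3) = 0.6667
Check: 2*0.6667 = 1.3334 < 9 -- violated!
Step 2: Constraint must be active: 2*x = 9
x* = 9/2 = 4.5
lambda = (2*3*4.5 - 4)/2 = 11.5
Step 3: Compute optimal value.
f(x*) = 3*4.5^2 - 4*4.5 = 42.75


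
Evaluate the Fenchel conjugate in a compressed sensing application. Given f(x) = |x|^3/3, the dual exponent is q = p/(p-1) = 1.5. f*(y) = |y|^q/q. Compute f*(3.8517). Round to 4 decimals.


The conjugate exponent q satisfies 1/p + 1/q = 1.
p = 3, so q = 3/(3 - 1) = 1.5
|y|^q = 3.8517^1.5 = 7.5592
f*(3.8517) = 7.5592 / 1.5 = 5.0395


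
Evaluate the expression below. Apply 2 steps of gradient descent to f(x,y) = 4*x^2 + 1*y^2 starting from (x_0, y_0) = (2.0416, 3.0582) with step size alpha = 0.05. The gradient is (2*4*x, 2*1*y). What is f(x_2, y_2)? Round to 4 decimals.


Gradient descent on f(x,y) = 4*x^2 + 1*y^2.
Starting point: (2.0416, 3.0582), alpha = 0.05
Step 1: grad_x = 2*4*2.0416 = 16.3328, grad_y = 2*1*3.0582 = 6.1164
  x_1 = 2.0416 - 0.05*16.3328 = 1.225
  y_1 = 3.0582 - 0.05*6.1164 = 2.7524
Step 2: grad_x = 2*4*1.225 = 9.7997, grad_y = 2*1*2.7524 = 5.5048
  x_2 = 1.225 - 0.05*9.7997 = 0.735
  y_2 = 2.7524 - 0.05*5.5048 = 2.4771
f(0.735, 2.4771) = 4*0.735^2 + 1*2.4771^2 = 8.297


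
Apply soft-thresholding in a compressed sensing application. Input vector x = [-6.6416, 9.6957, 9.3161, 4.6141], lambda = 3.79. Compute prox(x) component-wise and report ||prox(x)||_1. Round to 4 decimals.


Soft-thresholding with lambda = 3.79:
prox(-6.6416) = sign(-6.6416)*max(|-6.6416| - 3.79, 0) = -2.8516
prox(9.6957) = sign(9.6957)*max(|9.6957| - 3.79, 0) = 5.9057
prox(9.3161) = sign(9.3161)*max(|9.3161| - 3.79, 0) = 5.5261
prox(4.6141) = sign(4.6141)*max(|4.6141| - 3.79, 0) = 0.8241
prox(x) = [-2.8516, 5.9057, 5.5261, 0.8241]
||prox(x)||_1 = 2.8516 + 5.9057 + 5.5261 + 0.8241 = 15.1075


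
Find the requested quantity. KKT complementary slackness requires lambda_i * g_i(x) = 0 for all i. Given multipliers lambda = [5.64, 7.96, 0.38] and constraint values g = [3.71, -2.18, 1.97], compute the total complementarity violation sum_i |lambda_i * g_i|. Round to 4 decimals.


KKT complementary slackness check:
lambda_1 * g_1 = 5.64 * 3.71 = 20.9244
lambda_2 * g_2 = 7.96 * -2.18 = -17.3528
lambda_3 * g_3 = 0.38 * 1.97 = 0.7486
Total violation = 20.9244 + 17.3528 + 0.7486 = 39.0258


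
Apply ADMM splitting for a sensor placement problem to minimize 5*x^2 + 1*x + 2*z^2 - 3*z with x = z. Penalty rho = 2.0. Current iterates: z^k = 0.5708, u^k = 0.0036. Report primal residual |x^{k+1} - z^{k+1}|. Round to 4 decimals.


ADMM iteration with rho = 2.0, z^k = 0.5708, u^k = 0.0036
Step 1: x-update.
Minimize 5*x^2 + 1*x + (2.0/2)*(x - 0.5708 + 0.0036)^2
FOC: (2*5 + 2.0)*x = -1 + 2.0*(0.5708 - 0.0036)
x^{k+1} = 0.0112
Step 2: z-update.
Minimize 2*z^2 - 3*z + (2.0/2)*(0.0112 - z + 0.0036)^2
FOC: (2*2 + 2.0)*z = 3 + 2.0*(0.0112 + 0.0036)
z^{k+1} = 0.5049
Step 3: u-update.
u^{k+1} = 0.0036 + 0.0112 - 0.5049 = -0.4901
Step 4: Primal residual = |0.0112 - 0.5049| = 0.4937


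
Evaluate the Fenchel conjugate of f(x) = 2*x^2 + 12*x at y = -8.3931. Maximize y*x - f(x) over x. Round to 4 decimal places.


f*(y) = sup_x {y*x - a*x^2 - b*x} = sup_x {(y-b)*x - a*x^2}
FOC: (y - b) - 2a*x = 0 => x* = (y - b)/(2a)
x* = (-8.3931 - 12)/(2*2) = -5.0983
f*(-8.3931) = (y-b)^2/(4a) = (-8.3931 - 12)^2/(4*2)
= 415.8785/8 = 51.9848


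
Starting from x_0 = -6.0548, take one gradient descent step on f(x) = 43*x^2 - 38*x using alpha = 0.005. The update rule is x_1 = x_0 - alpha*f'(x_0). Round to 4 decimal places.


We compute the gradient at x_0 and apply the update.
f'(x) = 86*x - 38
f'(-6.0548) = 86*-6.0548 - 38 = -558.7128
x_1 = -6.0548 - 0.005*-558.7128 = -3.2612


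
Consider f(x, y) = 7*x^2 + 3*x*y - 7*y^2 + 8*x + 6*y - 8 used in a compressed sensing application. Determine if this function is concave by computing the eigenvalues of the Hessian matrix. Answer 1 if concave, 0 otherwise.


The Hessian of f(x,y) = 7*x^2 + 3*x*y - 7*y^2 + 8*x + 6*y - 8 is:
H = [[14, 3], [3, -14]]
Trace = 14 - 14 = 0
Determinant = 14*-14 - (3)^2 = -205
Discriminant = (0)^2 - 4*-205 = 820.0
Eigenvalues: lambda_1 = -14.3178, lambda_2 = 14.3178
The function is not concave.

0


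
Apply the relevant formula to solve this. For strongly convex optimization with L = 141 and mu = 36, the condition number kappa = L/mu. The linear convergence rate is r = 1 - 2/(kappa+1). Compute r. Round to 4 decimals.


Step 1: Compute the condition number.
kappa = L/mu = 141/36 = 3.9167
Step 2: Compute the convergence rate.
r = 1 - 2/(kappa + 1) = 1 - 2*mu/(L + mu) = (L - mu)/(L + mu) = 105/177 = 0.5932


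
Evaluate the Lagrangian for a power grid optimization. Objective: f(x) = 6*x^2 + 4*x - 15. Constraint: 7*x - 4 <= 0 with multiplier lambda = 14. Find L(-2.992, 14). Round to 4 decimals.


Step 1: Evaluate f(x).
f(-2.992) = 6*(-2.992)^2 + 4*(-2.992) - 15 = 26.7444
Step 2: Evaluate g(x).
g(-2.992) = 7*-2.992 - 4 = -24.944
Step 3: Compute Lagrangian.
L = 26.7444 + 14*-24.944 = -322.4716


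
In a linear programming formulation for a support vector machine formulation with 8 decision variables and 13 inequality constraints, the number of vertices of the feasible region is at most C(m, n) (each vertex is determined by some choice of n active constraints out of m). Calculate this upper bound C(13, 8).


Each vertex corresponds to some choice of n active constraints out of m, so the number of vertices is at most C(m, n) = m! / (n!(m-n)!).
m = 13, n = 8
Numerator: 13 * 12 * 11 * 10 * 9 * 8 * 7 * 6
Denominator: 8! = 40320
C(13, 8) = 1287


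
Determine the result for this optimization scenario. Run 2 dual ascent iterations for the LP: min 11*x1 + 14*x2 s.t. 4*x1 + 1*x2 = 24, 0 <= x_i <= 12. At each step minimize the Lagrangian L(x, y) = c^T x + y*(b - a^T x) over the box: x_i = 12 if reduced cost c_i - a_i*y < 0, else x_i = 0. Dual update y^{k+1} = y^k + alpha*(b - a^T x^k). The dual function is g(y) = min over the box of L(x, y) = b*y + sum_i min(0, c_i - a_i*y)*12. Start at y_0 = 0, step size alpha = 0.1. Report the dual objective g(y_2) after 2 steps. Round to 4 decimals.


Dual ascent for LP: min 11*x1 + 14*x2, 4*x1 + 1*x2 = 24, 0 <= x_i <= 12
Step 1: y^k = 0.0, reduced costs: (11.0, 14.0)
  x^k = (0.0, 0.0), subgradient = b - a^T x = 24.0
  y^{k+1} = 0.0 + 0.1*24.0 = 2.4
Step 2: y^k = 2.4, reduced costs: (1.4, 11.6)
  x^k = (0.0, 0.0), subgradient = b - a^T x = 24.0
  y^{k+1} = 2.4 + 0.1*24.0 = 4.8
Dual objective at y_2 = 4.8: reduced costs (-8.2, 9.2), box minimizer x = (12.0, 0.0)
g(y_2) = b*y + (c1 - a1*y)*x1 + (c2 - a2*y)*x2 = 24*4.8 + (-8.2)*12.0 + 9.2*0.0 = 115.2 - 98.4 + 0.0 = 16.8


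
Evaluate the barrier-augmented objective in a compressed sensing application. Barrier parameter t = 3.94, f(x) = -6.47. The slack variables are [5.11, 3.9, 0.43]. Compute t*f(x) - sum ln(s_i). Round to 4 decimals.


Step 1: Compute log-barrier.
ln values: [1.6312, 1.361, -0.844]
phi = -(1.6312 + 1.361 - 0.844) = -2.1482
Step 2: Compute augmented objective.
t*f(x) = 3.94*-6.47 = -25.4918
Total = -25.4918 - 2.1482 = -27.64


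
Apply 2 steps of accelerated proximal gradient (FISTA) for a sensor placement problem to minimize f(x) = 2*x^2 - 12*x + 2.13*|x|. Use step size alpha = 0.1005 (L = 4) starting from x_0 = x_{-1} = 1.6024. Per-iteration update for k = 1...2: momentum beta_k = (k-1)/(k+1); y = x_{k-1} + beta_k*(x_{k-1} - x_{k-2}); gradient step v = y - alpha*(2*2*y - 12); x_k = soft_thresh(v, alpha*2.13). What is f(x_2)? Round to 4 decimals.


FISTA on f(x) = 2*x^2 - 12*x + 2.13*|x|
L = 4, alpha = 0.1005
Iteration 1: beta = 0.0, y = 1.6024 + 0.0*(1.6024 - 1.6024) = 1.6024
  grad(y) = -5.5904, v = y - alpha*grad = 2.1642
  prox(v) = soft_thresh(2.1642, 0.2141) = 1.9502
Iteration 2: beta = 0.3333, y = 1.9502 + 0.3333*(1.9502 - 1.6024) = 2.0661
  grad(y) = -3.7356, v = y - alpha*grad = 2.4415
  prox(v) = soft_thresh(2.4415, 0.2141) = 2.2275
f(x_2) = 2*2.2275^2 - 12*2.2275 + 2.13*|2.2275| = -12.0619


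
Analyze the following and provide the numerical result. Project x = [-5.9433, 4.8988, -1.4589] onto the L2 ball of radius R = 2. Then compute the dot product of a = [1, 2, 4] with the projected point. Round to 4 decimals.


Step 1: Compute ||x|| (intermediates to 6 decimals).
||x|| = sqrt((-5.9433)^2 + 4.8988^2 + (-1.4589)^2) = 7.83897
Step 2: Project.
Since ||x|| > R, scale = R/||x|| = 2/7.83897 = 0.255136, proj(x) = scale * x
proj(x) = [-1.51635, 1.24986, -0.372218]
Step 3: Dot product.
a^T * proj(x) = 1*(-1.51635) + 2*1.24986 + 4*(-0.372218) = -0.5055


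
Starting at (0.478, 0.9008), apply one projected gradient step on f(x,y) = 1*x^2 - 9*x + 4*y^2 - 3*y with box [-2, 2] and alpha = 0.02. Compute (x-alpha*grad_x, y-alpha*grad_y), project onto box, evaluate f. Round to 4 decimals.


Step 1: Compute gradient at (0.478, 0.9008).
grad_x = 2*1*0.478 - 9 = -8.044
grad_y = 2*4*0.9008 - 3 = 4.2064
Step 2: Gradient step.
x_raw = 0.478 - 0.02*-8.044 = 0.6389
y_raw = 0.9008 - 0.02*4.2064 = 0.8167
Step 3: Project onto [-2, 2].
x_proj = clip(0.6389) = 0.6389
y_proj = clip(0.8167) = 0.8167
Step 4: Evaluate f.
f(0.6389, 0.8167) = -5.124


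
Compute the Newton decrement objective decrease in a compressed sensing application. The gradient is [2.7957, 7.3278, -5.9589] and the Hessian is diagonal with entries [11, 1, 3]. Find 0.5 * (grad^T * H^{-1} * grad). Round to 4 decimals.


Step 1: H is diagonal, so H^(-1) * g = [0.2542, 7.3278, -1.9863].
Step 2: g^T H^(-1) g = sum_i g_i^2 / H_ii
  = (2.7957)^2/11 + (7.3278)^2/1 + (-5.9589)^2/3
  = 0.7105 + 53.6967 + 11.8362 = 66.2434
Step 3: Objective decrease = 0.5 * g^T H^(-1) g = 33.1217


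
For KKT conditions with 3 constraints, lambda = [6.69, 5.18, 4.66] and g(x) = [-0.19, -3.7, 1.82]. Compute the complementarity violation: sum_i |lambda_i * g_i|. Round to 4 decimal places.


KKT complementary slackness check:
lambda_1 * g_1 = 6.69 * -0.19 = -1.2711
lambda_2 * g_2 = 5.18 * -3.7 = -19.166
lambda_3 * g_3 = 4.66 * 1.82 = 8.4812
Total violation = 1.2711 + 19.166 + 8.4812 = 28.9183


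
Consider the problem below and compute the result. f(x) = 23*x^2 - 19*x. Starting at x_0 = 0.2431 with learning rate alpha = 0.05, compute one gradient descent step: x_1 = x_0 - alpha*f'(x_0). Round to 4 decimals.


We compute the gradient at x_0 and apply the update.
f'(x) = 46*x - 19
f'(0.2431) = 46*0.2431 - 19 = -7.8174
x_1 = 0.2431 - 0.05*-7.8174 = 0.634


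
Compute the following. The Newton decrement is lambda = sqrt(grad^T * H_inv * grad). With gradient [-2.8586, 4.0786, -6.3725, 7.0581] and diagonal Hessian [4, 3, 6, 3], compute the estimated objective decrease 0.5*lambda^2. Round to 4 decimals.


Step 1: H is diagonal, so H^(-1) * g = [-0.7147, 1.3595, -1.0621, 2.3527].
Step 2: g^T H^(-1) g = sum_i g_i^2 / H_ii
  = (-2.8586)^2/4 + (4.0786)^2/3 + (-6.3725)^2/6 + (7.0581)^2/3
  = 2.0429 + 5.545 + 6.7681 + 16.6056 = 30.9616
Step 3: Objective decrease = 0.5 * g^T H^(-1) g = 15.4808


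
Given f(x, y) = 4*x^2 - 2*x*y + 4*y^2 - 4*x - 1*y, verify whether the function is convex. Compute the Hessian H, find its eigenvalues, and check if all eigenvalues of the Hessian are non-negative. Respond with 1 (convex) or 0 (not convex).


The Hessian of f(x,y) = 4*x^2 - 2*x*y + 4*y^2 - 4*x - 1*y is:
H = [[8, -2], [-2, 8]]
Trace = 8 + 8 = 16
Determinant = 8*8 - (-2)^2 = 60
Discriminant = (16)^2 - 4*60 = 16.0
Eigenvalues: lambda_1 = 6.0, lambda_2 = 10.0
The function is convex.

1


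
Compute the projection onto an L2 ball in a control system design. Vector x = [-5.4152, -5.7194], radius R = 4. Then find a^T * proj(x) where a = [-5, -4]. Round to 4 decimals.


Step 1: Compute ||x|| (intermediates to 6 decimals).
||x|| = sqrt((-5.4152)^2 + (-5.7194)^2) = 7.876289
Step 2: Project.
Since ||x|| > R, scale = R/||x|| = 4/7.876289 = 0.507853, proj(x) = scale * x
proj(x) = [-2.750126, -2.904614]
Step 3: Dot product.
a^T * proj(x) = -5*(-2.750126) - 4*(-2.904614) = 25.3691


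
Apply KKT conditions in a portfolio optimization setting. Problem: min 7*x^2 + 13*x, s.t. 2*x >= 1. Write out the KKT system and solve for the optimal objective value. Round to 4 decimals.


Step 1: Try lambda = 0 (constraint inactive).
x_unc = -13/(2*7) = -0.9286
Check: 2*-0.9286 = -1.8572 < 1 -- violated!
Step 2: Constraint must be active: 2*x = 1
x* = 1/2 = 0.5
lambda = (2*7*0.5 + 13)/2 = 10.0
Step 3: Compute optimal value.
f(x*) = 7*0.5^2 + 13*0.5 = 8.25


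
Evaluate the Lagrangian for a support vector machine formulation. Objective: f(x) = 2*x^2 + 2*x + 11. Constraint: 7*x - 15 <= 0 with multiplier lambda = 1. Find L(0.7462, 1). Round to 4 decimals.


Step 1: Evaluate f(x).
f(0.7462) = 2*0.7462^2 + 2*0.7462 + 11 = 13.606
Step 2: Evaluate g(x).
g(0.7462) = 7*0.7462 - 15 = -9.7766
Step 3: Compute Lagrangian.
L = 13.606 + 1*-9.7766 = 3.8294


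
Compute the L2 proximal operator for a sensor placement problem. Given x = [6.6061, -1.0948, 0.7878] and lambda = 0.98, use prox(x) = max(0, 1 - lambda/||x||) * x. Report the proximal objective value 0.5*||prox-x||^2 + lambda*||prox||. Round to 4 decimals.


Step 1: Compute ||x||.
||x|| = 6.7424
Step 2: Compute scaling factor.
scale = max(0, 1 - 0.98/6.7424) = 0.8547
Step 3: prox(x) = [5.6459, -0.9357, 0.6733]
||prox(x)|| = 5.7624
Step 4: Proximal objective.
0.5*||prox-x||^2 = 0.4802
lambda*||prox|| = 5.6472
Total = 6.1273


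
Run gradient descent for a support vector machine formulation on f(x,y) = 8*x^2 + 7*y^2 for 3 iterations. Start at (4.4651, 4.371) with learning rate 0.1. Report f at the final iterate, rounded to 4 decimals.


Gradient descent on f(x,y) = 8*x^2 + 7*y^2.
Starting point: (4.4651, 4.371), alpha = 0.1
Step 1: grad_x = 2*8*4.4651 = 71.4416, grad_y = 2*7*4.371 = 61.194
  x_1 = 4.4651 - 0.1*71.4416 = -2.6791
  y_1 = 4.371 - 0.1*61.194 = -1.7484
Step 2: grad_x = 2*8*-2.6791 = -42.865, grad_y = 2*7*-1.7484 = -24.4776
  x_2 = -2.6791 - 0.1*-42.865 = 1.6074
  y_2 = -1.7484 - 0.1*-24.4776 = 0.6994
Step 3: grad_x = 2*8*1.6074 = 25.719, grad_y = 2*7*0.6994 = 9.791
  x_3 = 1.6074 - 0.1*25.719 = -0.9645
  y_3 = 0.6994 - 0.1*9.791 = -0.2797
f(-0.9645, -0.2797) = 8*(-0.9645)^2 + 7*(-0.2797)^2 = 7.9893


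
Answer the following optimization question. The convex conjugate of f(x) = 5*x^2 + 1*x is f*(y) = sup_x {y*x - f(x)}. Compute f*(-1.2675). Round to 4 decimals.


f*(y) = sup_x {y*x - a*x^2 - b*x} = sup_x {(y-b)*x - a*x^2}
FOC: (y - b) - 2a*x = 0 => x* = (y - b)/(2a)
x* = (-1.2675 - 1)/(2*5) = -0.2268
f*(-1.2675) = (y-b)^2/(4a) = (-1.2675 - 1)^2/(4*5)
= 5.1416/20 = 0.2571


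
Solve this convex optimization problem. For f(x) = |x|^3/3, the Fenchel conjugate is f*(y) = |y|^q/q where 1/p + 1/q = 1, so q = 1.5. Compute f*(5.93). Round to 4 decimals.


The conjugate exponent q satisfies 1/p + 1/q = 1.
p = 3, so q = 3/(3 - 1) = 1.5
|y|^q = 5.93^1.5 = 14.4405
f*(5.93) = 14.4405 / 1.5 = 9.627


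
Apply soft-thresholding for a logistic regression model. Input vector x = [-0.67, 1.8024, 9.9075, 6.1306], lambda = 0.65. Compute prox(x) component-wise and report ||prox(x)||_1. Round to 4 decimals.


Soft-thresholding with lambda = 0.65:
prox(-0.67) = sign(-0.67)*max(|-0.67| - 0.65, 0) = -0.02
prox(1.8024) = sign(1.8024)*max(|1.8024| - 0.65, 0) = 1.1524
prox(9.9075) = sign(9.9075)*max(|9.9075| - 0.65, 0) = 9.2575
prox(6.1306) = sign(6.1306)*max(|6.1306| - 0.65, 0) = 5.4806
prox(x) = [-0.02, 1.1524, 9.2575, 5.4806]
||prox(x)||_1 = 0.02 + 1.1524 + 9.2575 + 5.4806 = 15.9105


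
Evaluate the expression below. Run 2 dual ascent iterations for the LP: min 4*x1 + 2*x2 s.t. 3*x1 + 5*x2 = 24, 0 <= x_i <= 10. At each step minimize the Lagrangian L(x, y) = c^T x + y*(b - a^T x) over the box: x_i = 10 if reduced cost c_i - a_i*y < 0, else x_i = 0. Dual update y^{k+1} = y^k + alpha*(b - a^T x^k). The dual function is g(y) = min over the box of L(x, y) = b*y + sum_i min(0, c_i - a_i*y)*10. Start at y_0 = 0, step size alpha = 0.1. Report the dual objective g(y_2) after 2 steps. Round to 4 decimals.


Dual ascent for LP: min 4*x1 + 2*x2, 3*x1 + 5*x2 = 24, 0 <= x_i <= 10
Step 1: y^k = 0.0, reduced costs: (4.0, 2.0)
  x^k = (0.0, 0.0), subgradient = b - a^T x = 24.0
  y^{k+1} = 0.0 + 0.1*24.0 = 2.4
Step 2: y^k = 2.4, reduced costs: (-3.2, -10.0)
  x^k = (10.0, 10.0), subgradient = b - a^T x = -56.0
  y^{k+1} = 2.4 + 0.1*-56.0 = -3.2
Dual objective at y_2 = -3.2: reduced costs (13.6, 18.0), box minimizer x = (0.0, 0.0)
g(y_2) = b*y + (c1 - a1*y)*x1 + (c2 - a2*y)*x2 = 24*(-3.2) + 13.6*0.0 + 18.0*0.0 = -76.8 + 0.0 + 0.0 = -76.8


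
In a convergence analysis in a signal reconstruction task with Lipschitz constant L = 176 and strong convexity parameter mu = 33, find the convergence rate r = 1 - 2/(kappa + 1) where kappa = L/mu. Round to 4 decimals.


Step 1: Compute the condition number.
kappa = L/mu = 176/33 = 5.3333
Step 2: Compute the convergence rate.
r = 1 - 2/(kappa + 1) = 1 - 2*mu/(L + mu) = (L - mu)/(L + mu) = 143/209 = 0.6842


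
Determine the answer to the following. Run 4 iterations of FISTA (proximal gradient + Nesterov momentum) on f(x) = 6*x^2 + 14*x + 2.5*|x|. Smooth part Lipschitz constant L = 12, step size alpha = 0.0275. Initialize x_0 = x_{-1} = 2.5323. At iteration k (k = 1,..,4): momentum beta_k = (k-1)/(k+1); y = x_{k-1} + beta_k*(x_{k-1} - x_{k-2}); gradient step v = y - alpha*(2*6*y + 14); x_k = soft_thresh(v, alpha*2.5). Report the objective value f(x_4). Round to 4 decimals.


FISTA on f(x) = 6*x^2 + 14*x + 2.5*|x|
L = 12, alpha = 0.0275
Iteration 1: beta = 0.0, y = 2.5323 + 0.0*(2.5323 - 2.5323) = 2.5323
  grad(y) = 44.3876, v = y - alpha*grad = 1.3116
  prox(v) = soft_thresh(1.3116, 0.0688) = 1.2429
Iteration 2: beta = 0.3333, y = 1.2429 + 0.3333*(1.2429 - 2.5323) = 0.8131
  grad(y) = 23.7571, v = y - alpha*grad = 0.1598
  prox(v) = soft_thresh(0.1598, 0.0688) = 0.091
Iteration 3: beta = 0.5, y = 0.091 + 0.5*(0.091 - 1.2429) = -0.4849
  grad(y) = 8.181, v = y - alpha*grad = -0.7099
  prox(v) = soft_thresh(-0.7099, 0.0688) = -0.6411
Iteration 4: beta = 0.6, y = -0.6411 + 0.6*(-0.6411 - 0.091) = -1.0804
  grad(y) = 1.0347, v = y - alpha*grad = -1.1089
  prox(v) = soft_thresh(-1.1089, 0.0688) = -1.0401
f(x_4) = 6*(-1.0401)^2 + 14*(-1.0401) + 2.5*|-1.0401| = -5.4703


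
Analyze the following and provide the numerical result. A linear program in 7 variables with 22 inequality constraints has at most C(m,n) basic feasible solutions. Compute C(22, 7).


Each vertex corresponds to some choice of n active constraints out of m, so the number of vertices is at most C(m, n) = m! / (n!(m-n)!).
m = 22, n = 7
Numerator: 22 * 21 * 20 * 19 * 18 * 17 * 16
Denominator: 7! = 5040
C(22, 7) = 170544


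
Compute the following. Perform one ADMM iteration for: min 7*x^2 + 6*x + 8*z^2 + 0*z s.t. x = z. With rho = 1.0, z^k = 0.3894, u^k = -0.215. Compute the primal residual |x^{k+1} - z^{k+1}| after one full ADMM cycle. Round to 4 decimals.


ADMM iteration with rho = 1.0, z^k = 0.3894, u^k = -0.215
Step 1: x-update.
Minimize 7*x^2 + 6*x + (1.0/2)*(x - 0.3894 - 0.215)^2
FOC: (2*7 + 1.0)*x = -6 + 1.0*(0.3894 + 0.215)
x^{k+1} = -0.3597
Step 2: z-update.
Minimize 8*z^2 + 0*z + (1.0/2)*(-0.3597 - z - 0.215)^2
FOC: (2*8 + 1.0)*z = 0 + 1.0*(-0.3597 - 0.215)
z^{k+1} = -0.0338
Step 3: u-update.
u^{k+1} = -0.215 - 0.3597 + 0.0338 = -0.5409
Step 4: Primal residual = |-0.3597 + 0.0338| = 0.3259


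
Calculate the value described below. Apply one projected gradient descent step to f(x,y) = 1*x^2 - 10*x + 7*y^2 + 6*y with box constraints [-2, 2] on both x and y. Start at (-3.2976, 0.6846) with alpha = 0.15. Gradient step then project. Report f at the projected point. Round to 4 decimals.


Step 1: Compute gradient at (-3.2976, 0.6846).
grad_x = 2*1*-3.2976 - 10 = -16.5952
grad_y = 2*7*0.6846 + 6 = 15.5844
Step 2: Gradient step.
x_raw = -3.2976 - 0.15*-16.5952 = -0.8083
y_raw = 0.6846 - 0.15*15.5844 = -1.6531
Step 3: Project onto [-2, 2].
x_proj = clip(-0.8083) = -0.8083
y_proj = clip(-1.6531) = -1.6531
Step 4: Evaluate f.
f(-0.8083, -1.6531) = 17.9465


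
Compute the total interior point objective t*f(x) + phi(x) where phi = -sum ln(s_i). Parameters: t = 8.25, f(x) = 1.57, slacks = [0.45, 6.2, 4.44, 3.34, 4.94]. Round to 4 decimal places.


Step 1: Compute log-barrier.
ln values: [-0.7985, 1.8245, 1.4907, 1.206, 1.5974]
phi = -(-0.7985 + 1.8245 + 1.4907 + 1.206 + 1.5974) = -5.32
Step 2: Compute augmented objective.
t*f(x) = 8.25*1.57 = 12.9525
Total = 12.9525 - 5.32 = 7.6325


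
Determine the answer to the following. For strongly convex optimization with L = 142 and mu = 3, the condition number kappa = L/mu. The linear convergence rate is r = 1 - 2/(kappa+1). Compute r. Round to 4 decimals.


Step 1: Compute the condition number.
kappa = L/mu = 142/3 = 47.3333
Step 2: Compute the convergence rate.
r = 1 - 2/(kappa + 1) = 1 - 2*mu/(L + mu) = (L - mu)/(L + mu) = 139/145 = 0.9586


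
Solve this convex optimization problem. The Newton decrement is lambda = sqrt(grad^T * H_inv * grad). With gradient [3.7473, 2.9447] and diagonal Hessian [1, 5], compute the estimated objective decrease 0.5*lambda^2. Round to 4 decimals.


Step 1: H is diagonal, so H^(-1) * g = [3.7473, 0.5889].
Step 2: g^T H^(-1) g = sum_i g_i^2 / H_ii
  = (3.7473)^2/1 + (2.9447)^2/5
  = 14.0423 + 1.7343 = 15.7765
Step 3: Objective decrease = 0.5 * g^T H^(-1) g = 7.8883


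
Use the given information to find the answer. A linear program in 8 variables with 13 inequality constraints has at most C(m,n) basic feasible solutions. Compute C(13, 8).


Each vertex corresponds to some choice of n active constraints out of m, so the number of vertices is at most C(m, n) = m! / (n!(m-n)!).
m = 13, n = 8
Numerator: 13 * 12 * 11 * 10 * 9 * 8 * 7 * 6
Denominator: 8! = 40320
C(13, 8) = 1287


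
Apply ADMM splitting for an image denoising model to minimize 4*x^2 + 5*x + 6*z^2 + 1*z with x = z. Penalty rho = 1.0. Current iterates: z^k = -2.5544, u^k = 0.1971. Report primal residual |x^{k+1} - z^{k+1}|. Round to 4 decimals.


ADMM iteration with rho = 1.0, z^k = -2.5544, u^k = 0.1971
Step 1: x-update.
Minimize 4*x^2 + 5*x + (1.0/2)*(x + 2.5544 + 0.1971)^2
FOC: (2*4 + 1.0)*x = -5 + 1.0*(-2.5544 - 0.1971)
x^{k+1} = -0.8613
Step 2: z-update.
Minimize 6*z^2 + 1*z + (1.0/2)*(-0.8613 - z + 0.1971)^2
FOC: (2*6 + 1.0)*z = -1 + 1.0*(-0.8613 + 0.1971)
z^{k+1} = -0.128
Step 3: u-update.
u^{k+1} = 0.1971 - 0.8613 + 0.128 = -0.5362
Step 4: Primal residual = |-0.8613 + 0.128| = 0.7333


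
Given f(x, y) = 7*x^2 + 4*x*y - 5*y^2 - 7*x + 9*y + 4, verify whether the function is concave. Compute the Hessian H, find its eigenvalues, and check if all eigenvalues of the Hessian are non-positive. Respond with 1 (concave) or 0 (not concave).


The Hessian of f(x,y) = 7*x^2 + 4*x*y - 5*y^2 - 7*x + 9*y + 4 is:
H = [[14, 4], [4, -10]]
Trace = 14 - 10 = 4
Determinant = 14*-10 - (4)^2 = -156
Discriminant = (4)^2 - 4*-156 = 640.0
Eigenvalues: lambda_1 = -10.6491, lambda_2 = 14.6491
The function is not concave.

0


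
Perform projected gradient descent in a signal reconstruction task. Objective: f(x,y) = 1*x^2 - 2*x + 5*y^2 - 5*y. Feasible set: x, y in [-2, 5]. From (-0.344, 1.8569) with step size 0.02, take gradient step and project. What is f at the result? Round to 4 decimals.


Step 1: Compute gradient at (-0.344, 1.8569).
grad_x = 2*1*-0.344 - 2 = -2.688
grad_y = 2*5*1.8569 - 5 = 13.569
Step 2: Gradient step.
x_raw = -0.344 - 0.02*-2.688 = -0.2902
y_raw = 1.8569 - 0.02*13.569 = 1.5855
Step 3: Project onto [-2, 5].
x_proj = clip(-0.2902) = -0.2902
y_proj = clip(1.5855) = 1.5855
Step 4: Evaluate f.
f(-0.2902, 1.5855) = 5.3065


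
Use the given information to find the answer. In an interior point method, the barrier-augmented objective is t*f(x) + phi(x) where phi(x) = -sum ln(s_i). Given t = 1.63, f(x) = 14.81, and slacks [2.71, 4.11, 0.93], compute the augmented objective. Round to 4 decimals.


Step 1: Compute log-barrier.
ln values: [0.9969, 1.4134, -0.0726]
phi = -(0.9969 + 1.4134 - 0.0726) = -2.3378
Step 2: Compute augmented objective.
t*f(x) = 1.63*14.81 = 24.1403
Total = 24.1403 - 2.3378 = 21.8025


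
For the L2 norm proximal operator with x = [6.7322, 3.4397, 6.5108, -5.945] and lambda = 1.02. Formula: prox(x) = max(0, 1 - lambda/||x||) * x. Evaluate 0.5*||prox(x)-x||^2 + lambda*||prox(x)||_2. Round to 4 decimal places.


Step 1: Compute ||x||.
||x|| = 11.6141
Step 2: Compute scaling factor.
scale = max(0, 1 - 1.02/11.6141) = 0.9122
Step 3: prox(x) = [6.1409, 3.1376, 5.939, -5.4229]
||prox(x)|| = 10.5941
Step 4: Proximal objective.
0.5*||prox-x||^2 = 0.5202
lambda*||prox|| = 10.806
Total = 11.3262


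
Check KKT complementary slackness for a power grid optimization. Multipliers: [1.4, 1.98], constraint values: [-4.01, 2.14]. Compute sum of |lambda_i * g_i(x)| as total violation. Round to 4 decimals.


KKT complementary slackness check:
lambda_1 * g_1 = 1.4 * -4.01 = -5.614
lambda_2 * g_2 = 1.98 * 2.14 = 4.2372
Total violation = 5.614 + 4.2372 = 9.8512


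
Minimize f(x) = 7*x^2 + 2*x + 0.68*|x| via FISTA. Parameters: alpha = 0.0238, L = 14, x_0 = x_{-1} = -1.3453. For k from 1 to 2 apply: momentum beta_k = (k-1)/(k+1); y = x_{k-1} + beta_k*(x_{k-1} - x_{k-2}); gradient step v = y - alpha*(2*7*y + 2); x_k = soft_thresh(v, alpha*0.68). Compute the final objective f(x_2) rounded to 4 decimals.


FISTA on f(x) = 7*x^2 + 2*x + 0.68*|x|
L = 14, alpha = 0.0238
Iteration 1: beta = 0.0, y = -1.3453 + 0.0*(-1.3453 + 1.3453) = -1.3453
  grad(y) = -16.8342, v = y - alpha*grad = -0.9446
  prox(v) = soft_thresh(-0.9446, 0.0162) = -0.9285
Iteration 2: beta = 0.3333, y = -0.9285 + 0.3333*(-0.9285 + 1.3453) = -0.7895
  grad(y) = -9.0532, v = y - alpha*grad = -0.574
  prox(v) = soft_thresh(-0.574, 0.0162) = -0.5579
f(x_2) = 7*(-0.5579)^2 + 2*(-0.5579) + 0.68*|-0.5579| = 1.4421


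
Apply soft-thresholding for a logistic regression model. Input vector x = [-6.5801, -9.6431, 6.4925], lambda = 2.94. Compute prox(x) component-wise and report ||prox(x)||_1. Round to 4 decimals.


Soft-thresholding with lambda = 2.94:
prox(-6.5801) = sign(-6.5801)*max(|-6.5801| - 2.94, 0) = -3.6401
prox(-9.6431) = sign(-9.6431)*max(|-9.6431| - 2.94, 0) = -6.7031
prox(6.4925) = sign(6.4925)*max(|6.4925| - 2.94, 0) = 3.5525
prox(x) = [-3.6401, -6.7031, 3.5525]
||prox(x)||_1 = 3.6401 + 6.7031 + 3.5525 = 13.8957


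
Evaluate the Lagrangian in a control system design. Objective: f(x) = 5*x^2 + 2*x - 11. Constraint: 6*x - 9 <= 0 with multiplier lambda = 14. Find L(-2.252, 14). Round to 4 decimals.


Step 1: Evaluate f(x).
f(-2.252) = 5*(-2.252)^2 + 2*(-2.252) - 11 = 9.8535
Step 2: Evaluate g(x).
g(-2.252) = 6*-2.252 - 9 = -22.512
Step 3: Compute Lagrangian.
L = 9.8535 + 14*-22.512 = -305.3145


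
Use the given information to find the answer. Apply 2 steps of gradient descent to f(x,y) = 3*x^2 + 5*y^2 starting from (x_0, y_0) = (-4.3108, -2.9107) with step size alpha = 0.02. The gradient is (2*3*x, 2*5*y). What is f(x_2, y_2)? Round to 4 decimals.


Gradient descent on f(x,y) = 3*x^2 + 5*y^2.
Starting point: (-4.3108, -2.9107), alpha = 0.02
Step 1: grad_x = 2*3*-4.3108 = -25.8648, grad_y = 2*5*-2.9107 = -29.107
  x_1 = -4.3108 - 0.02*-25.8648 = -3.7935
  y_1 = -2.9107 - 0.02*-29.107 = -2.3286
Step 2: grad_x = 2*3*-3.7935 = -22.761, grad_y = 2*5*-2.3286 = -23.2856
  x_2 = -3.7935 - 0.02*-22.761 = -3.3383
  y_2 = -2.3286 - 0.02*-23.2856 = -1.8628
f(-3.3383, -1.8628) = 3*(-3.3383)^2 + 5*(-1.8628)^2 = 50.7834


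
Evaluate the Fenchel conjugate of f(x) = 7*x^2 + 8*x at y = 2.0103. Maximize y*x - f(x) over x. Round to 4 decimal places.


f*(y) = sup_x {y*x - a*x^2 - b*x} = sup_x {(y-b)*x - a*x^2}
FOC: (y - b) - 2a*x = 0 => x* = (y - b)/(2a)
x* = (2.0103 - 8)/(2*7) = -0.4278
f*(2.0103) = (y-b)^2/(4a) = (2.0103 - 8)^2/(4*7)
= 35.8765/28 = 1.2813


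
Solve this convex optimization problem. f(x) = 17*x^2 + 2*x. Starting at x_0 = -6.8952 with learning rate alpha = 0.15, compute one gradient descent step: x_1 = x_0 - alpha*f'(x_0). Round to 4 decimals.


We compute the gradient at x_0 and apply the update.
f'(x) = 34*x + 2
f'(-6.8952) = 34*-6.8952 + 2 = -232.4368
x_1 = -6.8952 - 0.15*-232.4368 = 27.9703


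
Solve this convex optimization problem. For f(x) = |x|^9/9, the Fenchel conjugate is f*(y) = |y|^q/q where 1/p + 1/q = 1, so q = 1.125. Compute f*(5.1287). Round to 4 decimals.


The conjugate exponent q satisfies 1/p + 1/q = 1.
p = 9, so q = 9/(9 - 1) = 1.125
|y|^q = 5.1287^1.125 = 6.2916
f*(5.1287) = 6.2916 / 1.125 = 5.5925


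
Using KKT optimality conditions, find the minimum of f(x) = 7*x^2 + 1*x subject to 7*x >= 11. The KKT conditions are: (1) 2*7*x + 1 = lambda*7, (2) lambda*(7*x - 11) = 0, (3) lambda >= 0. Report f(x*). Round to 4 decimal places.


Step 1: Try lambda = 0 (constraint inactive).
x_unc = -1/(2*7) = -0.0714
Check: 7*-0.0714 = -0.4998 < 11 -- violated!
Step 2: Constraint must be active: 7*x = 11
x* = 11/7 = 1.5714 (rounded; the exact value 11/7 is used below)
lambda = (2*7*(11/7) + 1)/7 = 3.2857
Step 3: Compute optimal value.
f(x*) = 7*(11/7)^2 + 1*(11/7) = 18.8571


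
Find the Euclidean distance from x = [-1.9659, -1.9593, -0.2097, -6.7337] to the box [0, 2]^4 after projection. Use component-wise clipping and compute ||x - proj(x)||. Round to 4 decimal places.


Project each component onto [0, 2].
clip(-1.9659) = 0.0, clip(-1.9593) = 0.0, clip(-0.2097) = 0.0, clip(-6.7337) = 0.0
Projection = [0.0, 0.0, 0.0, 0.0]
Squared diffs: [3.8648, 3.8389, 0.044, 45.3427]
Distance = sqrt(53.0904) = 7.2863


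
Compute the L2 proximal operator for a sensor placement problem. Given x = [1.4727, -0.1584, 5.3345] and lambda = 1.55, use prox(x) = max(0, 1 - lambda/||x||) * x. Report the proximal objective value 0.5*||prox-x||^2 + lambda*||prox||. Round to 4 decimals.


Step 1: Compute ||x||.
||x|| = 5.5363
Step 2: Compute scaling factor.
scale = max(0, 1 - 1.55/5.5363) = 0.72
Step 3: prox(x) = [1.0604, -0.1141, 3.841]
||prox(x)|| = 3.9863
Step 4: Proximal objective.
0.5*||prox-x||^2 = 1.2013
lambda*||prox|| = 6.1788
Total = 7.38


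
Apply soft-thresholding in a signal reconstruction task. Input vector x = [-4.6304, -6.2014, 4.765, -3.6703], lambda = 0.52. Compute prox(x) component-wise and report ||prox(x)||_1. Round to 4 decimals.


Soft-thresholding with lambda = 0.52:
prox(-4.6304) = sign(-4.6304)*max(|-4.6304| - 0.52, 0) = -4.1104
prox(-6.2014) = sign(-6.2014)*max(|-6.2014| - 0.52, 0) = -5.6814
prox(4.765) = sign(4.765)*max(|4.765| - 0.52, 0) = 4.245
prox(-3.6703) = sign(-3.6703)*max(|-3.6703| - 0.52, 0) = -3.1503
prox(x) = [-4.1104, -5.6814, 4.245, -3.1503]
||prox(x)||_1 = 4.1104 + 5.6814 + 4.245 + 3.1503 = 17.1871


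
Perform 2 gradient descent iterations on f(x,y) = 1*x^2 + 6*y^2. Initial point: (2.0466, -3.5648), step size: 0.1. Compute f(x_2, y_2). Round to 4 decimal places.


Gradient descent on f(x,y) = 1*x^2 + 6*y^2.
Starting point: (2.0466, -3.5648), alpha = 0.1
Step 1: grad_x = 2*1*2.0466 = 4.0932, grad_y = 2*6*-3.5648 = -42.7776
  x_1 = 2.0466 - 0.1*4.0932 = 1.6373
  y_1 = -3.5648 - 0.1*-42.7776 = 0.713
Step 2: grad_x = 2*1*1.6373 = 3.2746, grad_y = 2*6*0.713 = 8.5555
  x_2 = 1.6373 - 0.1*3.2746 = 1.3098
  y_2 = 0.713 - 0.1*8.5555 = -0.1426
f(1.3098, -0.1426) = 1*1.3098^2 + 6*(-0.1426)^2 = 1.8376


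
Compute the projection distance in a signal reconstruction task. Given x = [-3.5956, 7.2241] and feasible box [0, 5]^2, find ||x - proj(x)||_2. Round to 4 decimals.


Project each component onto [0, 5].
clip(-3.5956) = 0.0, clip(7.2241) = 5.0
Projection = [0.0, 5.0]
Squared diffs: [12.9283, 4.9466]
Distance = sqrt(17.8749) = 4.2279


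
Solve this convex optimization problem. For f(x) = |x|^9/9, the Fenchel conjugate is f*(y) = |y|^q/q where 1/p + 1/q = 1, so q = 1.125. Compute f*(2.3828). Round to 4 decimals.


The conjugate exponent q satisfies 1/p + 1/q = 1.
p = 9, so q = 9/(9 - 1) = 1.125
|y|^q = 2.3828^1.125 = 2.656
f*(2.3828) = 2.656 / 1.125 = 2.3609


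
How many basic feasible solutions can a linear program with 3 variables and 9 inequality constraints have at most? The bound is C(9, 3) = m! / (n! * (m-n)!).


Each vertex corresponds to some choice of n active constraints out of m, so the number of vertices is at most C(m, n) = m! / (n!(m-n)!).
m = 9, n = 3
Numerator: 9 * 8 * 7
Denominator: 3! = 6
C(9, 3) = 84


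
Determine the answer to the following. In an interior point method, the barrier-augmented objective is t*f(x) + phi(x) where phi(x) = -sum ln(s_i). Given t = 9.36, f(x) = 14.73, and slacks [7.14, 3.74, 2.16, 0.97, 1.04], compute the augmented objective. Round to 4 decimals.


Step 1: Compute log-barrier.
ln values: [1.9657, 1.3191, 0.7701, -0.0305, 0.0392]
phi = -(1.9657 + 1.3191 + 0.7701 - 0.0305 + 0.0392) = -4.0637
Step 2: Compute augmented objective.
t*f(x) = 9.36*14.73 = 137.8728
Total = 137.8728 - 4.0637 = 133.8091


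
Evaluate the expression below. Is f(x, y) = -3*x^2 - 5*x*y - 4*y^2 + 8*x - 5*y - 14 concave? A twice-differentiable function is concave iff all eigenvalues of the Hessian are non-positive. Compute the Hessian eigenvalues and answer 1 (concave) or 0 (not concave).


The Hessian of f(x,y) = -3*x^2 - 5*x*y - 4*y^2 + 8*x - 5*y - 14 is:
H = [[-6, -5], [-5, -8]]
Trace = -6 - 8 = -14
Determinant = -6*-8 - (-5)^2 = 23
Discriminant = (-14)^2 - 4*23 = 104.0
Eigenvalues: lambda_1 = -12.099, lambda_2 = -1.901
The function is concave.

1


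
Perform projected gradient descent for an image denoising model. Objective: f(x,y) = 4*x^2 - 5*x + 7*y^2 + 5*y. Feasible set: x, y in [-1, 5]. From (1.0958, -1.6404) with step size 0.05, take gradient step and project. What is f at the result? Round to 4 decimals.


Step 1: Compute gradient at (1.0958, -1.6404).
grad_x = 2*4*1.0958 - 5 = 3.7664
grad_y = 2*7*-1.6404 + 5 = -17.9656
Step 2: Gradient step.
x_raw = 1.0958 - 0.05*3.7664 = 0.9075
y_raw = -1.6404 - 0.05*-17.9656 = -0.7421
Step 3: Project onto [-1, 5].
x_proj = clip(0.9075) = 0.9075
y_proj = clip(-0.7421) = -0.7421
Step 4: Evaluate f.
f(0.9075, -0.7421) = -1.0987


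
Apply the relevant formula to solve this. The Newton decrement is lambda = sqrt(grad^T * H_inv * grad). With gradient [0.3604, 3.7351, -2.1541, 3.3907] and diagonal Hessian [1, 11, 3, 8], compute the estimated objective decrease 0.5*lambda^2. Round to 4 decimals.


Step 1: H is diagonal, so H^(-1) * g = [0.3604, 0.3396, -0.718, 0.4238].
Step 2: g^T H^(-1) g = sum_i g_i^2 / H_ii
  = (0.3604)^2/1 + (3.7351)^2/11 + (-2.1541)^2/3 + (3.3907)^2/8
  = 0.1299 + 1.2683 + 1.5467 + 1.4371 = 4.382
Step 3: Objective decrease = 0.5 * g^T H^(-1) g = 2.191


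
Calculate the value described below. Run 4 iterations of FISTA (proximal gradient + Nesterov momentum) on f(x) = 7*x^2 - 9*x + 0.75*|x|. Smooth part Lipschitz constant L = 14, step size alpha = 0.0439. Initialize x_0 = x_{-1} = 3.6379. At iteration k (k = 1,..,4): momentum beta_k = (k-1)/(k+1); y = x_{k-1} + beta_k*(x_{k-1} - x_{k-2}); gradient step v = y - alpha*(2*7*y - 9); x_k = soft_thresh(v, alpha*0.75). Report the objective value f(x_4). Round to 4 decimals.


FISTA on f(x) = 7*x^2 - 9*x + 0.75*|x|
L = 14, alpha = 0.0439
Iteration 1: beta = 0.0, y = 3.6379 + 0.0*(3.6379 - 3.6379) = 3.6379
  grad(y) = 41.9306, v = y - alpha*grad = 1.7971
  prox(v) = soft_thresh(1.7971, 0.0329) = 1.7642
Iteration 2: beta = 0.3333, y = 1.7642 + 0.3333*(1.7642 - 3.6379) = 1.1397
  grad(y) = 6.9553, v = y - alpha*grad = 0.8343
  prox(v) = soft_thresh(0.8343, 0.0329) = 0.8014
Iteration 3: beta = 0.5, y = 0.8014 + 0.5*(0.8014 - 1.7642) = 0.32
  grad(y) = -4.5201, v = y - alpha*grad = 0.5184
  prox(v) = soft_thresh(0.5184, 0.0329) = 0.4855
Iteration 4: beta = 0.6, y = 0.4855 + 0.6*(0.4855 - 0.8014) = 0.296
  grad(y) = -4.8566, v = y - alpha*grad = 0.5092
  prox(v) = soft_thresh(0.5092, 0.0329) = 0.4762
f(x_4) = 7*0.4762^2 - 9*0.4762 + 0.75*|0.4762| = -2.3413


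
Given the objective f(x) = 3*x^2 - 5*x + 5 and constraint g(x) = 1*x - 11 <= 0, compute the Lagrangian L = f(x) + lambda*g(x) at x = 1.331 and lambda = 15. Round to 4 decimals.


Step 1: Evaluate f(x).
f(1.331) = 3*1.331^2 - 5*1.331 + 5 = 3.6597
Step 2: Evaluate g(x).
g(1.331) = 1*1.331 - 11 = -9.669
Step 3: Compute Lagrangian.
L = 3.6597 + 15*-9.669 = -141.3753


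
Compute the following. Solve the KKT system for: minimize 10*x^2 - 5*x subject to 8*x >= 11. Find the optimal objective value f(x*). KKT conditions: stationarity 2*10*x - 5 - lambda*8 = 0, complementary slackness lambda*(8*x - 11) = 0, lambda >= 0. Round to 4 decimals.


Step 1: Try lambda = 0 (constraint inactive).
x_unc = 5/(2*10) = 0.25
Check: 8*0.25 = 2.0 < 11 -- violated!
Step 2: Constraint must be active: 8*x = 11
x* = 11/8 = 1.375
lambda = (2*10*1.375 - 5)/8 = 2.8125
Step 3: Compute optimal value.
f(x*) = 10*1.375^2 - 5*1.375 = 12.0313


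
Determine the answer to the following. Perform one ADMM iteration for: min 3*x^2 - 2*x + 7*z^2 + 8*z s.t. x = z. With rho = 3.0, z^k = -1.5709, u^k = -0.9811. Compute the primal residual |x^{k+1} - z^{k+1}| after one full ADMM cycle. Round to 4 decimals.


ADMM iteration with rho = 3.0, z^k = -1.5709, u^k = -0.9811
Step 1: x-update.
Minimize 3*x^2 - 2*x + (3.0/2)*(x + 1.5709 - 0.9811)^2
FOC: (2*3 + 3.0)*x = 2 + 3.0*(-1.5709 + 0.9811)
x^{k+1} = 0.0256
Step 2: z-update.
Minimize 7*z^2 + 8*z + (3.0/2)*(0.0256 - z - 0.9811)^2
FOC: (2*7 + 3.0)*z = -8 + 3.0*(0.0256 - 0.9811)
z^{k+1} = -0.6392
Step 3: u-update.
u^{k+1} = -0.9811 + 0.0256 + 0.6392 = -0.3163
Step 4: Primal residual = |0.0256 + 0.6392| = 0.6648


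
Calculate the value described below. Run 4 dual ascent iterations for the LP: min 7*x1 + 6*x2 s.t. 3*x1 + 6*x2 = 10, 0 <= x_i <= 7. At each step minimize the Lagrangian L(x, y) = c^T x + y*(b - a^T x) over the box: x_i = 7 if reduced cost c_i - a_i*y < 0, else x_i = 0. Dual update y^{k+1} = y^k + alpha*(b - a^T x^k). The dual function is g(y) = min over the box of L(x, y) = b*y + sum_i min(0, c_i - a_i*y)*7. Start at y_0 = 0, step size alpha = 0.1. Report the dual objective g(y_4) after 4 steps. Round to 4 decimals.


Dual ascent for LP: min 7*x1 + 6*x2, 3*x1 + 6*x2 = 10, 0 <= x_i <= 7
Step 1: y^k = 0.0, reduced costs: (7.0, 6.0)
  x^k = (0.0, 0.0), subgradient = b - a^T x = 10.0
  y^{k+1} = 0.0 + 0.1*10.0 = 1.0
Step 2: y^k = 1.0, reduced costs: (4.0, 0.0)
  x^k = (0.0, 0.0), subgradient = b - a^T x = 10.0
  y^{k+1} = 1.0 + 0.1*10.0 = 2.0
Step 3: y^k = 2.0, reduced costs: (1.0, -6.0)
  x^k = (0.0, 7.0), subgradient = b - a^T x = -32.0
  y^{k+1} = 2.0 + 0.1*-32.0 = -1.2
Step 4: y^k = -1.2, reduced costs: (10.6, 13.2)
  x^k = (0.0, 0.0), subgradient = b - a^T x = 10.0
  y^{k+1} = -1.2 + 0.1*10.0 = -0.2
Dual objective at y_4 = -0.2: reduced costs (7.6, 7.2), box minimizer x = (0.0, 0.0)
g(y_4) = b*y + (c1 - a1*y)*x1 + (c2 - a2*y)*x2 = 10*(-0.2) + 7.6*0.0 + 7.2*0.0 = -2.0 + 0.0 + 0.0 = -2.0
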